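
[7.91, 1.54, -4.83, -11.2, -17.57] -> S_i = 7.91 + -6.37*i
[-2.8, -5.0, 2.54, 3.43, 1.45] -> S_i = Random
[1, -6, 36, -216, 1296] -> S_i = 1*-6^i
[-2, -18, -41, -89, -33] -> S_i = Random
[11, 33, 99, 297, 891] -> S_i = 11*3^i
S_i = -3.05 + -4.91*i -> [-3.05, -7.96, -12.87, -17.78, -22.69]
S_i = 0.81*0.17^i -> [0.81, 0.14, 0.02, 0.0, 0.0]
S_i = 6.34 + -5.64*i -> [6.34, 0.7, -4.94, -10.58, -16.22]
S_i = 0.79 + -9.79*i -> [0.79, -9.0, -18.79, -28.58, -38.37]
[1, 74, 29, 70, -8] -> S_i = Random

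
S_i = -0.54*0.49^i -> [-0.54, -0.26, -0.13, -0.06, -0.03]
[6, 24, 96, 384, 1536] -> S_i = 6*4^i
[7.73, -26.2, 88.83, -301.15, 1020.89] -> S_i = 7.73*(-3.39)^i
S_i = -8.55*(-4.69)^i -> [-8.55, 40.1, -188.07, 882.03, -4136.73]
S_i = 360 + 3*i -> [360, 363, 366, 369, 372]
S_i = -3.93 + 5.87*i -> [-3.93, 1.94, 7.81, 13.68, 19.55]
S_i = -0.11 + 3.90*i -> [-0.11, 3.79, 7.69, 11.59, 15.49]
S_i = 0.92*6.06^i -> [0.92, 5.58, 33.79, 204.74, 1240.73]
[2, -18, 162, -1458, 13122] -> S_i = 2*-9^i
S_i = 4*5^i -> [4, 20, 100, 500, 2500]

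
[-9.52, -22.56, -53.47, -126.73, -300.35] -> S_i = -9.52*2.37^i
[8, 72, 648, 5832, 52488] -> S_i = 8*9^i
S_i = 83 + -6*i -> [83, 77, 71, 65, 59]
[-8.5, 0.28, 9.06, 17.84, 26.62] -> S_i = -8.50 + 8.78*i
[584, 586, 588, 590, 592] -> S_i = 584 + 2*i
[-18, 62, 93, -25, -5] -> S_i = Random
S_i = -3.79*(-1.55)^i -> [-3.79, 5.87, -9.11, 14.11, -21.88]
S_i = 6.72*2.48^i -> [6.72, 16.67, 41.33, 102.5, 254.2]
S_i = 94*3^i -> [94, 282, 846, 2538, 7614]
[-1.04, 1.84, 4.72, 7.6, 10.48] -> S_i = -1.04 + 2.88*i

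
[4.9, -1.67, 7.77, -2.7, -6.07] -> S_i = Random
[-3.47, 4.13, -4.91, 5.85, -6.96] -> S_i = -3.47*(-1.19)^i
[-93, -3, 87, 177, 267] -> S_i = -93 + 90*i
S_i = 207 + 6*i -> [207, 213, 219, 225, 231]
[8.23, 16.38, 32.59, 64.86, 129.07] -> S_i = 8.23*1.99^i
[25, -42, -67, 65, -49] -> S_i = Random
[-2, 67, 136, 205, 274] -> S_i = -2 + 69*i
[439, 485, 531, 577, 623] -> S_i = 439 + 46*i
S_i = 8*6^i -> [8, 48, 288, 1728, 10368]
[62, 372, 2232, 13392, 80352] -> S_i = 62*6^i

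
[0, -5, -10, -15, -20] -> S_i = 0 + -5*i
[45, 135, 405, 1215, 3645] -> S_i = 45*3^i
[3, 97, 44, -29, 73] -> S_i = Random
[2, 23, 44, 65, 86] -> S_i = 2 + 21*i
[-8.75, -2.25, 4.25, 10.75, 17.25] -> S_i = -8.75 + 6.50*i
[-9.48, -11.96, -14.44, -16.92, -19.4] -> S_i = -9.48 + -2.48*i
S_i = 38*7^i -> [38, 266, 1862, 13034, 91238]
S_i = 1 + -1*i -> [1, 0, -1, -2, -3]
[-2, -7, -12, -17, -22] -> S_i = -2 + -5*i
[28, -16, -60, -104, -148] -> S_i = 28 + -44*i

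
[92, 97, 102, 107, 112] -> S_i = 92 + 5*i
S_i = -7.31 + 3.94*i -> [-7.31, -3.37, 0.57, 4.51, 8.45]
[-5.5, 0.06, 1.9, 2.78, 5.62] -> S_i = Random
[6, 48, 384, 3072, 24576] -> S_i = 6*8^i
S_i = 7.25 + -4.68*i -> [7.25, 2.57, -2.11, -6.79, -11.47]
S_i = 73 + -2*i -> [73, 71, 69, 67, 65]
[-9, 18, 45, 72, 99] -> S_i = -9 + 27*i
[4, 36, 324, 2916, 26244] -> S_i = 4*9^i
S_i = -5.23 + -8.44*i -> [-5.23, -13.67, -22.11, -30.55, -38.99]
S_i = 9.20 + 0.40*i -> [9.2, 9.6, 10.0, 10.4, 10.8]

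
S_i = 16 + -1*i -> [16, 15, 14, 13, 12]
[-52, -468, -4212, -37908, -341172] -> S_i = -52*9^i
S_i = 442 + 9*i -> [442, 451, 460, 469, 478]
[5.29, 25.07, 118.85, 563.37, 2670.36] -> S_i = 5.29*4.74^i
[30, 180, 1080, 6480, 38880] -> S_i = 30*6^i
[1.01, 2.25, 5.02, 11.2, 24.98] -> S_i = 1.01*2.23^i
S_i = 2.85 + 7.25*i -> [2.85, 10.1, 17.35, 24.6, 31.85]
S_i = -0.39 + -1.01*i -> [-0.39, -1.4, -2.41, -3.42, -4.43]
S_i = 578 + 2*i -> [578, 580, 582, 584, 586]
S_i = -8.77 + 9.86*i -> [-8.77, 1.09, 10.95, 20.81, 30.67]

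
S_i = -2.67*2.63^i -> [-2.67, -7.02, -18.47, -48.57, -127.74]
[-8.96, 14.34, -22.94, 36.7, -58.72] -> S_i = -8.96*(-1.60)^i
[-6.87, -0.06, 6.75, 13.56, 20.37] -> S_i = -6.87 + 6.81*i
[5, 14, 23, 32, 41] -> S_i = 5 + 9*i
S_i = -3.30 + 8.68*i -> [-3.3, 5.38, 14.06, 22.74, 31.42]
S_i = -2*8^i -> [-2, -16, -128, -1024, -8192]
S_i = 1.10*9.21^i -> [1.1, 10.13, 93.31, 859.35, 7914.64]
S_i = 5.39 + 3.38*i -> [5.39, 8.77, 12.15, 15.53, 18.91]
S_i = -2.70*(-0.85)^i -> [-2.7, 2.3, -1.95, 1.66, -1.41]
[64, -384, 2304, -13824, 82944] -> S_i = 64*-6^i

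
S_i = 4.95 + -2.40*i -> [4.95, 2.55, 0.15, -2.25, -4.65]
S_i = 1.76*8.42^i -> [1.76, 14.82, 124.78, 1050.63, 8846.29]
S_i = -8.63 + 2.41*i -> [-8.63, -6.22, -3.81, -1.4, 1.01]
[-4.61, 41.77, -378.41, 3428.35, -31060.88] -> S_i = -4.61*(-9.06)^i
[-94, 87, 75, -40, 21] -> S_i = Random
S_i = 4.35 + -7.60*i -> [4.35, -3.25, -10.85, -18.45, -26.05]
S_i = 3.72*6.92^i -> [3.72, 25.74, 178.14, 1232.71, 8530.36]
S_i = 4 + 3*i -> [4, 7, 10, 13, 16]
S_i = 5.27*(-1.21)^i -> [5.27, -6.38, 7.72, -9.34, 11.3]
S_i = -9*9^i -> [-9, -81, -729, -6561, -59049]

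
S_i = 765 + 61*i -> [765, 826, 887, 948, 1009]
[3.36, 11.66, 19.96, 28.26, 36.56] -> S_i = 3.36 + 8.30*i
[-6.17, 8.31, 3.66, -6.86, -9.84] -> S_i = Random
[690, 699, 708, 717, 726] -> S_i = 690 + 9*i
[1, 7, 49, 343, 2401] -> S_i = 1*7^i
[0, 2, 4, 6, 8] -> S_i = 0 + 2*i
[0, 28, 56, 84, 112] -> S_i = 0 + 28*i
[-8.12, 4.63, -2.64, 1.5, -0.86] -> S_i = -8.12*(-0.57)^i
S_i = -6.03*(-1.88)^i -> [-6.03, 11.34, -21.31, 40.07, -75.33]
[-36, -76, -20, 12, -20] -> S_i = Random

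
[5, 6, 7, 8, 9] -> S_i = 5 + 1*i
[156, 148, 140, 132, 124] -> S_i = 156 + -8*i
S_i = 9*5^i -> [9, 45, 225, 1125, 5625]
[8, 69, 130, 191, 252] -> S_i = 8 + 61*i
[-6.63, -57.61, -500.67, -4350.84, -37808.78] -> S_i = -6.63*8.69^i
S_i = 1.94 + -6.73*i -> [1.94, -4.79, -11.52, -18.25, -24.98]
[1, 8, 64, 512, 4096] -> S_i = 1*8^i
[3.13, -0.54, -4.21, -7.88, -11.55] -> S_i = 3.13 + -3.67*i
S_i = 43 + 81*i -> [43, 124, 205, 286, 367]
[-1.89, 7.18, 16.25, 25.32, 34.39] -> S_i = -1.89 + 9.07*i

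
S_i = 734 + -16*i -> [734, 718, 702, 686, 670]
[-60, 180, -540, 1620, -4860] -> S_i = -60*-3^i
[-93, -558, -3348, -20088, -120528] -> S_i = -93*6^i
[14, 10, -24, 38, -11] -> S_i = Random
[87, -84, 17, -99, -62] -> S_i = Random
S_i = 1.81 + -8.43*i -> [1.81, -6.62, -15.05, -23.48, -31.91]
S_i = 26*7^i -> [26, 182, 1274, 8918, 62426]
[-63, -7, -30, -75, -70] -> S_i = Random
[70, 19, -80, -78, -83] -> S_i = Random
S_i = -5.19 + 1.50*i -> [-5.19, -3.69, -2.19, -0.69, 0.81]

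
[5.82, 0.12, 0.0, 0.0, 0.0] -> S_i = 5.82*0.02^i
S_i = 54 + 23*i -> [54, 77, 100, 123, 146]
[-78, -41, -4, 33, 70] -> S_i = -78 + 37*i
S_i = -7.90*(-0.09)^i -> [-7.9, 0.71, -0.06, 0.01, -0.0]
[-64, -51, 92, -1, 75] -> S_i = Random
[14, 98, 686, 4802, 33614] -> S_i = 14*7^i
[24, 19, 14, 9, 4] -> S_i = 24 + -5*i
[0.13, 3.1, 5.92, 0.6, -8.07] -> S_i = Random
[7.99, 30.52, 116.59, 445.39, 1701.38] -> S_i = 7.99*3.82^i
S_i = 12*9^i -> [12, 108, 972, 8748, 78732]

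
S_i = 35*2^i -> [35, 70, 140, 280, 560]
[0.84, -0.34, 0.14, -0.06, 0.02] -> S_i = 0.84*(-0.41)^i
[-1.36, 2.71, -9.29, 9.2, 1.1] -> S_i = Random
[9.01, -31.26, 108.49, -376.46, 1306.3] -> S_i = 9.01*(-3.47)^i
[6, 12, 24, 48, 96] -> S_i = 6*2^i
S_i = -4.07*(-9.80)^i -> [-4.07, 39.89, -390.88, 3830.65, -37540.38]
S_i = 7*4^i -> [7, 28, 112, 448, 1792]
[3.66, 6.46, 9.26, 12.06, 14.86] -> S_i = 3.66 + 2.80*i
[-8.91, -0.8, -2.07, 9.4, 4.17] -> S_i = Random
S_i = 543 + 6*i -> [543, 549, 555, 561, 567]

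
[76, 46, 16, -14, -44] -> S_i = 76 + -30*i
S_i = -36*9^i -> [-36, -324, -2916, -26244, -236196]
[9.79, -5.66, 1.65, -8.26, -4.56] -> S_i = Random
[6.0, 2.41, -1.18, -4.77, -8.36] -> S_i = 6.00 + -3.59*i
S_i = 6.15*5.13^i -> [6.15, 31.55, 161.85, 830.29, 4259.36]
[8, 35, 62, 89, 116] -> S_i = 8 + 27*i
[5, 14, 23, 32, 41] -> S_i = 5 + 9*i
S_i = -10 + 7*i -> [-10, -3, 4, 11, 18]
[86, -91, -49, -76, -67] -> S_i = Random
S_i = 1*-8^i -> [1, -8, 64, -512, 4096]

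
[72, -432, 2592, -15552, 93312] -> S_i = 72*-6^i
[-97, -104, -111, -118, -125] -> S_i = -97 + -7*i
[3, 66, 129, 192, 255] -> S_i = 3 + 63*i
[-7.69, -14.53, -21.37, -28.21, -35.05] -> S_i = -7.69 + -6.84*i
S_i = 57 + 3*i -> [57, 60, 63, 66, 69]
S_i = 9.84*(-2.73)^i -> [9.84, -26.86, 73.34, -200.21, 546.57]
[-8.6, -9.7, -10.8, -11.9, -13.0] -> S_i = -8.60 + -1.10*i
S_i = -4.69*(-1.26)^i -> [-4.69, 5.91, -7.45, 9.38, -11.82]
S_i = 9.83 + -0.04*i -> [9.83, 9.79, 9.75, 9.71, 9.67]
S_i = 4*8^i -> [4, 32, 256, 2048, 16384]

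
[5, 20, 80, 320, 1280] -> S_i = 5*4^i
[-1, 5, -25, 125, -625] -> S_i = -1*-5^i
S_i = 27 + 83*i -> [27, 110, 193, 276, 359]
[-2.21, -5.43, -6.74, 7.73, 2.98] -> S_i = Random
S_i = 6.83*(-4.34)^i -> [6.83, -29.64, 128.65, -558.33, 2423.15]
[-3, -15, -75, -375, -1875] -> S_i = -3*5^i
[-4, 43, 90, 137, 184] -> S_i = -4 + 47*i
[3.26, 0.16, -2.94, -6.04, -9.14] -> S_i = 3.26 + -3.10*i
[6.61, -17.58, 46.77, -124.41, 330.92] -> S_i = 6.61*(-2.66)^i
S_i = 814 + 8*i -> [814, 822, 830, 838, 846]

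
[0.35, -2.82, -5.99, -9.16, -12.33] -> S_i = 0.35 + -3.17*i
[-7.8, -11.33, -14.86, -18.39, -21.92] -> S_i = -7.80 + -3.53*i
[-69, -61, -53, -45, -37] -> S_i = -69 + 8*i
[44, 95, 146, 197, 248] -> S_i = 44 + 51*i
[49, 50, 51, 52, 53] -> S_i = 49 + 1*i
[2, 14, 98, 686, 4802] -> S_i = 2*7^i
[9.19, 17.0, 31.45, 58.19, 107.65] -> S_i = 9.19*1.85^i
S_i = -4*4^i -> [-4, -16, -64, -256, -1024]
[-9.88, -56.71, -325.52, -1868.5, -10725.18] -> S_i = -9.88*5.74^i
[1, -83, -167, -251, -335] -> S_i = 1 + -84*i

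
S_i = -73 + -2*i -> [-73, -75, -77, -79, -81]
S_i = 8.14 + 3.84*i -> [8.14, 11.98, 15.82, 19.66, 23.5]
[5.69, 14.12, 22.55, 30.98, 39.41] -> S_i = 5.69 + 8.43*i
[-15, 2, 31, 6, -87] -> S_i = Random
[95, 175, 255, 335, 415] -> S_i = 95 + 80*i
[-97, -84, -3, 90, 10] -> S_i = Random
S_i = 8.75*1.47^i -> [8.75, 12.86, 18.91, 27.79, 40.86]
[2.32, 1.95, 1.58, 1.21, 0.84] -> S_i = 2.32 + -0.37*i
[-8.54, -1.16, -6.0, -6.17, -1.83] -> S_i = Random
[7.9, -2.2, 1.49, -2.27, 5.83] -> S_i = Random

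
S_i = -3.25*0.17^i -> [-3.25, -0.55, -0.09, -0.02, -0.0]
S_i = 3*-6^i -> [3, -18, 108, -648, 3888]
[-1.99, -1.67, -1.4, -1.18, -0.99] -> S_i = -1.99*0.84^i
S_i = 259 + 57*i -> [259, 316, 373, 430, 487]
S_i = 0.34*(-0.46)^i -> [0.34, -0.16, 0.07, -0.03, 0.02]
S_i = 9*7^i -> [9, 63, 441, 3087, 21609]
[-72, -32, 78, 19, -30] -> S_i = Random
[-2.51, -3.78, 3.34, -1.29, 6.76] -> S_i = Random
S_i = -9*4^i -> [-9, -36, -144, -576, -2304]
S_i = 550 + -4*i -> [550, 546, 542, 538, 534]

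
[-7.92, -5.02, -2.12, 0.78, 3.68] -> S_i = -7.92 + 2.90*i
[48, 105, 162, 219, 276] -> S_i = 48 + 57*i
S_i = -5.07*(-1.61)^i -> [-5.07, 8.16, -13.14, 21.16, -34.07]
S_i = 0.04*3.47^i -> [0.04, 0.14, 0.48, 1.67, 5.8]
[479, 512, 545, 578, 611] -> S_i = 479 + 33*i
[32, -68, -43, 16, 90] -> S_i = Random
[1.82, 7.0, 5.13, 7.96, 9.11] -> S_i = Random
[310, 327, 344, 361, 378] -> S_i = 310 + 17*i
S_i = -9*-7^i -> [-9, 63, -441, 3087, -21609]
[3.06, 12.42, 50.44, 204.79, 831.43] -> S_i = 3.06*4.06^i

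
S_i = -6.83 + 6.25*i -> [-6.83, -0.58, 5.67, 11.92, 18.17]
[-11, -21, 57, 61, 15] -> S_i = Random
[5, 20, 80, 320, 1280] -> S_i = 5*4^i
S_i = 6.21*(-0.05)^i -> [6.21, -0.31, 0.02, -0.0, 0.0]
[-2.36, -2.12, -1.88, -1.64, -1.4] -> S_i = -2.36 + 0.24*i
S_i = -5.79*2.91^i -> [-5.79, -16.85, -49.03, -142.68, -415.19]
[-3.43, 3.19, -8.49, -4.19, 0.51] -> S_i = Random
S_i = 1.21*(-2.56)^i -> [1.21, -3.1, 7.93, -20.3, 51.97]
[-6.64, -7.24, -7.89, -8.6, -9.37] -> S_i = -6.64*1.09^i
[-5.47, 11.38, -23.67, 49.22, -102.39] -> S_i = -5.47*(-2.08)^i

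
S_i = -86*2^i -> [-86, -172, -344, -688, -1376]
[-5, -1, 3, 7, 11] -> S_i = -5 + 4*i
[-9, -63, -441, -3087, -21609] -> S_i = -9*7^i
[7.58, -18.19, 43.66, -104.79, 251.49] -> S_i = 7.58*(-2.40)^i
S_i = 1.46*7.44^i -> [1.46, 10.86, 80.82, 601.27, 4473.47]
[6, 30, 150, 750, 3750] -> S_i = 6*5^i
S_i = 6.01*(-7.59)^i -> [6.01, -45.62, 346.22, -2627.85, 19945.35]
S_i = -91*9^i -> [-91, -819, -7371, -66339, -597051]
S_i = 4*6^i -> [4, 24, 144, 864, 5184]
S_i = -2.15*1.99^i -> [-2.15, -4.28, -8.51, -16.94, -33.72]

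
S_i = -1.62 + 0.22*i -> [-1.62, -1.4, -1.18, -0.96, -0.74]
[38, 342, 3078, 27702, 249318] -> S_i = 38*9^i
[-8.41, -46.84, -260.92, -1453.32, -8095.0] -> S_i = -8.41*5.57^i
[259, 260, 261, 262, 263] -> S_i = 259 + 1*i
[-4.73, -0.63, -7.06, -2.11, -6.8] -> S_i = Random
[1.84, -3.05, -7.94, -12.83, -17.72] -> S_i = 1.84 + -4.89*i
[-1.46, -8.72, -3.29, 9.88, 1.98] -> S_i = Random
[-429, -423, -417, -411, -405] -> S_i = -429 + 6*i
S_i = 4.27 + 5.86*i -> [4.27, 10.13, 15.99, 21.85, 27.71]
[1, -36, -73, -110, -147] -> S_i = 1 + -37*i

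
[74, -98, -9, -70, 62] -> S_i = Random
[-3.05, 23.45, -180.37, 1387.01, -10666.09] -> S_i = -3.05*(-7.69)^i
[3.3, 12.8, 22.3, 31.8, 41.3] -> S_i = 3.30 + 9.50*i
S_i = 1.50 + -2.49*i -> [1.5, -0.99, -3.48, -5.97, -8.46]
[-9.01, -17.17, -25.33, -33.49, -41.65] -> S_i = -9.01 + -8.16*i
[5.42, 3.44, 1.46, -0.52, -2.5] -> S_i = 5.42 + -1.98*i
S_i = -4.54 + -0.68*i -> [-4.54, -5.22, -5.9, -6.58, -7.26]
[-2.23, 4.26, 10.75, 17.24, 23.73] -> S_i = -2.23 + 6.49*i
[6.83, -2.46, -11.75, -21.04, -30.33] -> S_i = 6.83 + -9.29*i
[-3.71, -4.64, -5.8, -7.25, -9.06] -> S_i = -3.71*1.25^i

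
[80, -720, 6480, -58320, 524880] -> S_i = 80*-9^i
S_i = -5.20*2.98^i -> [-5.2, -15.5, -46.18, -137.61, -410.08]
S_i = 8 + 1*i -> [8, 9, 10, 11, 12]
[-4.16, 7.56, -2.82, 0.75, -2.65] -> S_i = Random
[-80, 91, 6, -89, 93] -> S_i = Random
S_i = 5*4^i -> [5, 20, 80, 320, 1280]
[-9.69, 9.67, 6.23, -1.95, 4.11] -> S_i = Random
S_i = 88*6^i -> [88, 528, 3168, 19008, 114048]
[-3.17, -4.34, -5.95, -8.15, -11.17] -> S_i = -3.17*1.37^i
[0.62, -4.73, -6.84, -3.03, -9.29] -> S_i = Random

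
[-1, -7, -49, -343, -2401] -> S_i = -1*7^i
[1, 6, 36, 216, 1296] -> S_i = 1*6^i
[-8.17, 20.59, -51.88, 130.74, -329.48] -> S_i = -8.17*(-2.52)^i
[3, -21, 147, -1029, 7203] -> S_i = 3*-7^i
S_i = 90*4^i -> [90, 360, 1440, 5760, 23040]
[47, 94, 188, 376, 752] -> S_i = 47*2^i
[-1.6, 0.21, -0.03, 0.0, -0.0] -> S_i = -1.60*(-0.13)^i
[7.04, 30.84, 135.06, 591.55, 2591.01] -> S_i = 7.04*4.38^i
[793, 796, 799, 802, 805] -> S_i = 793 + 3*i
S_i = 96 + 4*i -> [96, 100, 104, 108, 112]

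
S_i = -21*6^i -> [-21, -126, -756, -4536, -27216]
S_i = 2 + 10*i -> [2, 12, 22, 32, 42]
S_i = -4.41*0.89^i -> [-4.41, -3.92, -3.49, -3.11, -2.77]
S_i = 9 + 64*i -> [9, 73, 137, 201, 265]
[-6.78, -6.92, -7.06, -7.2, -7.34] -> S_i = -6.78 + -0.14*i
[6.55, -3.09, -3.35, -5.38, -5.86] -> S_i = Random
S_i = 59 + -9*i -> [59, 50, 41, 32, 23]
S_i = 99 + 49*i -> [99, 148, 197, 246, 295]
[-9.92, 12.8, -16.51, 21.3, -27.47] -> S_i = -9.92*(-1.29)^i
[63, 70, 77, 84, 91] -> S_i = 63 + 7*i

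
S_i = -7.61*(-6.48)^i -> [-7.61, 49.31, -319.55, 2070.66, -13417.9]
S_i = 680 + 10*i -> [680, 690, 700, 710, 720]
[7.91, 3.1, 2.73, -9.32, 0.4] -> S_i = Random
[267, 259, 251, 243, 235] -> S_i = 267 + -8*i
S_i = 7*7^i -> [7, 49, 343, 2401, 16807]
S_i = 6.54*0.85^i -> [6.54, 5.56, 4.73, 4.02, 3.41]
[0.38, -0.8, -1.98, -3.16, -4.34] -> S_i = 0.38 + -1.18*i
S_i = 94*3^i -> [94, 282, 846, 2538, 7614]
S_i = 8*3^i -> [8, 24, 72, 216, 648]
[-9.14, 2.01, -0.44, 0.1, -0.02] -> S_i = -9.14*(-0.22)^i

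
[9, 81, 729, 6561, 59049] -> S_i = 9*9^i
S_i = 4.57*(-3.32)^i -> [4.57, -15.17, 50.37, -167.24, 555.22]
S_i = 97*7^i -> [97, 679, 4753, 33271, 232897]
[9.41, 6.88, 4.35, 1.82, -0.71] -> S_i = 9.41 + -2.53*i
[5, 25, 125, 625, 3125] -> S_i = 5*5^i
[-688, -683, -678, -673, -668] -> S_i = -688 + 5*i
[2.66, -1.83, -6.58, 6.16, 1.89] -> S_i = Random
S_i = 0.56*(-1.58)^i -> [0.56, -0.88, 1.4, -2.21, 3.49]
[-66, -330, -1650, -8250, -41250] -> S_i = -66*5^i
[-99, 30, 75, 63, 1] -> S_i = Random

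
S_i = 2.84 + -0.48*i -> [2.84, 2.36, 1.88, 1.4, 0.92]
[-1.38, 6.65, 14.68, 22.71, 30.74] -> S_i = -1.38 + 8.03*i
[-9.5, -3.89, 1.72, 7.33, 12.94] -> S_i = -9.50 + 5.61*i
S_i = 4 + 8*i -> [4, 12, 20, 28, 36]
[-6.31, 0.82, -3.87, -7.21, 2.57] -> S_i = Random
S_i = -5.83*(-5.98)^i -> [-5.83, 34.86, -208.48, 1246.73, -7455.44]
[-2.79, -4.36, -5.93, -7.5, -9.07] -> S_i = -2.79 + -1.57*i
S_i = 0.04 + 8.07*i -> [0.04, 8.11, 16.18, 24.25, 32.32]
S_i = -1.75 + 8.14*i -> [-1.75, 6.39, 14.53, 22.67, 30.81]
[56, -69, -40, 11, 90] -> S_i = Random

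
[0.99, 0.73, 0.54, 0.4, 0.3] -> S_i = 0.99*0.74^i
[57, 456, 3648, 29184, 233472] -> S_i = 57*8^i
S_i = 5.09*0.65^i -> [5.09, 3.31, 2.15, 1.4, 0.91]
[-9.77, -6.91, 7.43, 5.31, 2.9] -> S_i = Random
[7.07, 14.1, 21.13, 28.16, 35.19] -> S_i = 7.07 + 7.03*i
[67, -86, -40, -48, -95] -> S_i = Random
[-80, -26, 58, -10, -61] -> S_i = Random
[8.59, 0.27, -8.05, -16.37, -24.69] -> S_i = 8.59 + -8.32*i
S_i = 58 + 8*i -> [58, 66, 74, 82, 90]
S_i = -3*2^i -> [-3, -6, -12, -24, -48]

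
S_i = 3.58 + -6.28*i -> [3.58, -2.7, -8.98, -15.26, -21.54]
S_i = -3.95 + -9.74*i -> [-3.95, -13.69, -23.43, -33.17, -42.91]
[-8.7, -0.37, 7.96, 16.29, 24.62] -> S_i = -8.70 + 8.33*i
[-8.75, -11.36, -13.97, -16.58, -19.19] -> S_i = -8.75 + -2.61*i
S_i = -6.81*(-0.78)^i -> [-6.81, 5.31, -4.14, 3.23, -2.52]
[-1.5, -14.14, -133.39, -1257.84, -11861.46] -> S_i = -1.50*9.43^i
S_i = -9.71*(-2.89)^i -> [-9.71, 28.06, -81.1, 234.38, -677.35]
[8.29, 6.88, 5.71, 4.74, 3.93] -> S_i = 8.29*0.83^i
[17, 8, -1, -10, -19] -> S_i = 17 + -9*i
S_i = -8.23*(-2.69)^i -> [-8.23, 22.14, -59.55, 160.2, -430.93]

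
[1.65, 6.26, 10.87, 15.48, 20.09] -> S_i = 1.65 + 4.61*i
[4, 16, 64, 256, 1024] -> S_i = 4*4^i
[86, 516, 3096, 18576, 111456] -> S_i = 86*6^i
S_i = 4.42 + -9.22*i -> [4.42, -4.8, -14.02, -23.24, -32.46]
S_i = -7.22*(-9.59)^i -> [-7.22, 69.24, -664.01, 6367.85, -61067.71]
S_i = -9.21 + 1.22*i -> [-9.21, -7.99, -6.77, -5.55, -4.33]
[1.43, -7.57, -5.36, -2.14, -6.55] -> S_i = Random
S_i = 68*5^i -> [68, 340, 1700, 8500, 42500]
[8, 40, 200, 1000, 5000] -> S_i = 8*5^i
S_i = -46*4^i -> [-46, -184, -736, -2944, -11776]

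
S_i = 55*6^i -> [55, 330, 1980, 11880, 71280]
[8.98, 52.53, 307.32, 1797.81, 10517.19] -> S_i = 8.98*5.85^i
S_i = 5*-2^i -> [5, -10, 20, -40, 80]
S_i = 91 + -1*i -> [91, 90, 89, 88, 87]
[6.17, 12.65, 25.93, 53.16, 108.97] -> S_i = 6.17*2.05^i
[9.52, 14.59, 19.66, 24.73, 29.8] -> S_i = 9.52 + 5.07*i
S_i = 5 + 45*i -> [5, 50, 95, 140, 185]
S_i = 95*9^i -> [95, 855, 7695, 69255, 623295]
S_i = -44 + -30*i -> [-44, -74, -104, -134, -164]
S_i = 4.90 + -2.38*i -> [4.9, 2.52, 0.14, -2.24, -4.62]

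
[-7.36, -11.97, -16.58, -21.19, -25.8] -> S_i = -7.36 + -4.61*i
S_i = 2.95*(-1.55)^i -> [2.95, -4.57, 7.09, -10.99, 17.03]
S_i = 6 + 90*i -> [6, 96, 186, 276, 366]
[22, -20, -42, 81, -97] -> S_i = Random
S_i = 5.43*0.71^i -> [5.43, 3.86, 2.74, 1.94, 1.38]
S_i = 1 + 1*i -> [1, 2, 3, 4, 5]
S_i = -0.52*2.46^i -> [-0.52, -1.28, -3.15, -7.74, -19.04]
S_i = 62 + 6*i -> [62, 68, 74, 80, 86]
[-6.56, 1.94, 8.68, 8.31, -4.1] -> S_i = Random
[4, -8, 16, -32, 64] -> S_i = 4*-2^i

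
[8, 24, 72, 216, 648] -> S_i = 8*3^i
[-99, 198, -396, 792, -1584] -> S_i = -99*-2^i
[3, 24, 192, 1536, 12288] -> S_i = 3*8^i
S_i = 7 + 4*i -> [7, 11, 15, 19, 23]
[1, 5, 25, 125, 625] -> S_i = 1*5^i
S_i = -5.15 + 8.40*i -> [-5.15, 3.25, 11.65, 20.05, 28.45]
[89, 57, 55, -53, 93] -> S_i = Random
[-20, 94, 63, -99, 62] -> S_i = Random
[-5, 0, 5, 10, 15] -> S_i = -5 + 5*i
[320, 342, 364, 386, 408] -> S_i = 320 + 22*i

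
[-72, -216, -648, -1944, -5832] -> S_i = -72*3^i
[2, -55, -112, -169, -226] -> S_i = 2 + -57*i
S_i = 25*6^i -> [25, 150, 900, 5400, 32400]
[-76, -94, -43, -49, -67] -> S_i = Random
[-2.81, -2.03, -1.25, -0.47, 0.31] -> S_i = -2.81 + 0.78*i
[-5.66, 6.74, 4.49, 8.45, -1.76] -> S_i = Random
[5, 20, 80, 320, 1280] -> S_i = 5*4^i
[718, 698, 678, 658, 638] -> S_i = 718 + -20*i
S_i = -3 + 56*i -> [-3, 53, 109, 165, 221]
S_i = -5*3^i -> [-5, -15, -45, -135, -405]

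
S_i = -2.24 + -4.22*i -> [-2.24, -6.46, -10.68, -14.9, -19.12]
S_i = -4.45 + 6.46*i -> [-4.45, 2.01, 8.47, 14.93, 21.39]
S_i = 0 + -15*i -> [0, -15, -30, -45, -60]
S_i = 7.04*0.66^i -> [7.04, 4.65, 3.07, 2.02, 1.34]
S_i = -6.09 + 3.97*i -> [-6.09, -2.12, 1.85, 5.82, 9.79]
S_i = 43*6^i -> [43, 258, 1548, 9288, 55728]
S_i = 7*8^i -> [7, 56, 448, 3584, 28672]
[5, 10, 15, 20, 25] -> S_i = 5 + 5*i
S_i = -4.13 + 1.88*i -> [-4.13, -2.25, -0.37, 1.51, 3.39]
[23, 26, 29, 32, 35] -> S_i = 23 + 3*i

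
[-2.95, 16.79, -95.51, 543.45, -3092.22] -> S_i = -2.95*(-5.69)^i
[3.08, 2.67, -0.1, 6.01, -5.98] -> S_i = Random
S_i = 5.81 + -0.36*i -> [5.81, 5.45, 5.09, 4.73, 4.37]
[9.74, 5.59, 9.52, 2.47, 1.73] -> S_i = Random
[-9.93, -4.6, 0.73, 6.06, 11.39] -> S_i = -9.93 + 5.33*i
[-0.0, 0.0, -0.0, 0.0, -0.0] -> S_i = -0.00*(-0.86)^i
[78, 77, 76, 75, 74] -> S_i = 78 + -1*i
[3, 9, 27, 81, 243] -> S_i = 3*3^i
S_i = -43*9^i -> [-43, -387, -3483, -31347, -282123]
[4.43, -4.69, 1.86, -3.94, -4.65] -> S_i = Random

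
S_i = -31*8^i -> [-31, -248, -1984, -15872, -126976]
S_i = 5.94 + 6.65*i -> [5.94, 12.59, 19.24, 25.89, 32.54]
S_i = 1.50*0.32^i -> [1.5, 0.48, 0.15, 0.05, 0.02]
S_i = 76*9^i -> [76, 684, 6156, 55404, 498636]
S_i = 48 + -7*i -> [48, 41, 34, 27, 20]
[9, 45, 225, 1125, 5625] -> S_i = 9*5^i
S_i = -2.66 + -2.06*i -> [-2.66, -4.72, -6.78, -8.84, -10.9]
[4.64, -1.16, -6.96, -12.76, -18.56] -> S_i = 4.64 + -5.80*i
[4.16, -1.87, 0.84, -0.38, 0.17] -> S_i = 4.16*(-0.45)^i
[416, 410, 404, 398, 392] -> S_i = 416 + -6*i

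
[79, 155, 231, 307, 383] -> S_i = 79 + 76*i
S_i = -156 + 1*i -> [-156, -155, -154, -153, -152]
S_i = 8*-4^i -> [8, -32, 128, -512, 2048]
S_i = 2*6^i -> [2, 12, 72, 432, 2592]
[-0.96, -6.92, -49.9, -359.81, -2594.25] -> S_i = -0.96*7.21^i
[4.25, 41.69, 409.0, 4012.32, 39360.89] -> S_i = 4.25*9.81^i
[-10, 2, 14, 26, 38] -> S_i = -10 + 12*i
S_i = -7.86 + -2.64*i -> [-7.86, -10.5, -13.14, -15.78, -18.42]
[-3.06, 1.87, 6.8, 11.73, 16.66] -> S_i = -3.06 + 4.93*i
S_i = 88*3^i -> [88, 264, 792, 2376, 7128]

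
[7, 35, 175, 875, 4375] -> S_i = 7*5^i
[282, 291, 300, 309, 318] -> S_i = 282 + 9*i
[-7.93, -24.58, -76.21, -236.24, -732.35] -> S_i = -7.93*3.10^i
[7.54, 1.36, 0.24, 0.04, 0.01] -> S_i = 7.54*0.18^i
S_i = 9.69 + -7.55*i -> [9.69, 2.14, -5.41, -12.96, -20.51]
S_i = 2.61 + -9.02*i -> [2.61, -6.41, -15.43, -24.45, -33.47]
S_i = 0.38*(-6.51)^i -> [0.38, -2.47, 16.1, -104.84, 682.51]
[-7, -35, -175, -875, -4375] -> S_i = -7*5^i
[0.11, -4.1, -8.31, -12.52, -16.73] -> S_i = 0.11 + -4.21*i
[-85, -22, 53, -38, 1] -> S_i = Random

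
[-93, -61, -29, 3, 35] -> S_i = -93 + 32*i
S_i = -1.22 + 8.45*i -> [-1.22, 7.23, 15.68, 24.13, 32.58]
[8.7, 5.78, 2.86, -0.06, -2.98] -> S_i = 8.70 + -2.92*i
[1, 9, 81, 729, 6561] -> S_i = 1*9^i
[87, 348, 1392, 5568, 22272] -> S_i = 87*4^i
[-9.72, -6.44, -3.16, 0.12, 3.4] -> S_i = -9.72 + 3.28*i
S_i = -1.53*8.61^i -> [-1.53, -13.17, -113.42, -976.56, -8408.22]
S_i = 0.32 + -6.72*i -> [0.32, -6.4, -13.12, -19.84, -26.56]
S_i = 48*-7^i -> [48, -336, 2352, -16464, 115248]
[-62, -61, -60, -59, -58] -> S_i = -62 + 1*i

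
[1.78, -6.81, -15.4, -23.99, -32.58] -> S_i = 1.78 + -8.59*i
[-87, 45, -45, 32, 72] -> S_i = Random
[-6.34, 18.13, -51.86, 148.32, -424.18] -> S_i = -6.34*(-2.86)^i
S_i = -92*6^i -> [-92, -552, -3312, -19872, -119232]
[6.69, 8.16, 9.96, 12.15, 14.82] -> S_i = 6.69*1.22^i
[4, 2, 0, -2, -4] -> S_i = 4 + -2*i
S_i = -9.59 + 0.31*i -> [-9.59, -9.28, -8.97, -8.66, -8.35]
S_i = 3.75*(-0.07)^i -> [3.75, -0.26, 0.02, -0.0, 0.0]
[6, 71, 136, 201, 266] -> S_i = 6 + 65*i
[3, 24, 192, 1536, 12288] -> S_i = 3*8^i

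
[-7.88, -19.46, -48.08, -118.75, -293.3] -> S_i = -7.88*2.47^i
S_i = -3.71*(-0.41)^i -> [-3.71, 1.52, -0.62, 0.26, -0.1]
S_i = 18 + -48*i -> [18, -30, -78, -126, -174]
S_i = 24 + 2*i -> [24, 26, 28, 30, 32]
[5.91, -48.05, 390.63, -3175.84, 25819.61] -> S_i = 5.91*(-8.13)^i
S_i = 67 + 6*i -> [67, 73, 79, 85, 91]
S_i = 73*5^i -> [73, 365, 1825, 9125, 45625]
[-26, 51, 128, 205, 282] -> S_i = -26 + 77*i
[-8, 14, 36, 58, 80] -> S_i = -8 + 22*i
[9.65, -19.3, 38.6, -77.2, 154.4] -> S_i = 9.65*(-2.00)^i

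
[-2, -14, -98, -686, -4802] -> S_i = -2*7^i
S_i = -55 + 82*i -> [-55, 27, 109, 191, 273]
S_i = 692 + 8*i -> [692, 700, 708, 716, 724]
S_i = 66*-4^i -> [66, -264, 1056, -4224, 16896]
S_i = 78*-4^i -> [78, -312, 1248, -4992, 19968]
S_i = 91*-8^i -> [91, -728, 5824, -46592, 372736]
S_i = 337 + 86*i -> [337, 423, 509, 595, 681]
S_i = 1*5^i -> [1, 5, 25, 125, 625]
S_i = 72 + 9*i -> [72, 81, 90, 99, 108]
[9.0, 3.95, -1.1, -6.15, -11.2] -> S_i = 9.00 + -5.05*i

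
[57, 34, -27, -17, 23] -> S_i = Random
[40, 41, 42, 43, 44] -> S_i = 40 + 1*i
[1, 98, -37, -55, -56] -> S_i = Random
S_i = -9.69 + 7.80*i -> [-9.69, -1.89, 5.91, 13.71, 21.51]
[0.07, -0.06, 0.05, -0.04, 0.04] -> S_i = 0.07*(-0.86)^i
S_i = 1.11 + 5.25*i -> [1.11, 6.36, 11.61, 16.86, 22.11]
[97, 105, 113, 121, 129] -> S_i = 97 + 8*i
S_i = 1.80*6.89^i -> [1.8, 12.4, 85.45, 588.75, 4056.48]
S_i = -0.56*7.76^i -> [-0.56, -4.35, -33.72, -261.68, -2030.65]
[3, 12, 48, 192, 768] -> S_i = 3*4^i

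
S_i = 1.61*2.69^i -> [1.61, 4.33, 11.65, 31.34, 84.3]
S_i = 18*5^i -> [18, 90, 450, 2250, 11250]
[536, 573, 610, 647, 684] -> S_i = 536 + 37*i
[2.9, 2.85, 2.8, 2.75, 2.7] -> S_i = 2.90 + -0.05*i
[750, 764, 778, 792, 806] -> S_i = 750 + 14*i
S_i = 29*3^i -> [29, 87, 261, 783, 2349]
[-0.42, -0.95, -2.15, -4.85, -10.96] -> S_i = -0.42*2.26^i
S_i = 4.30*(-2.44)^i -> [4.3, -10.49, 25.6, -62.47, 152.42]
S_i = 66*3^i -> [66, 198, 594, 1782, 5346]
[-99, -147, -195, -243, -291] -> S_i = -99 + -48*i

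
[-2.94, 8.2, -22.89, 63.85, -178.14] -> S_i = -2.94*(-2.79)^i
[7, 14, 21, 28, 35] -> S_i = 7 + 7*i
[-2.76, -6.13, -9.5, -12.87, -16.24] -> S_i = -2.76 + -3.37*i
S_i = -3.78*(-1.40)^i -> [-3.78, 5.29, -7.41, 10.37, -14.52]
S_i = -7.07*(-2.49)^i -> [-7.07, 17.6, -43.83, 109.15, -271.78]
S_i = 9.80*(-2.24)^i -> [9.8, -21.95, 49.17, -110.15, 246.73]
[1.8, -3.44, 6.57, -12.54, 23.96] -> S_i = 1.80*(-1.91)^i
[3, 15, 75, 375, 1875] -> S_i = 3*5^i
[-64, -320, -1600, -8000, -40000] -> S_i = -64*5^i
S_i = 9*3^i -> [9, 27, 81, 243, 729]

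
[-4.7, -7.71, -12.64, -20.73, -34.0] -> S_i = -4.70*1.64^i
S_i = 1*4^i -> [1, 4, 16, 64, 256]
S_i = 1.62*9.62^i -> [1.62, 15.58, 149.92, 1442.25, 13874.43]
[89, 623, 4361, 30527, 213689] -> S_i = 89*7^i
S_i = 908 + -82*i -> [908, 826, 744, 662, 580]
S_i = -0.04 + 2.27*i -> [-0.04, 2.23, 4.5, 6.77, 9.04]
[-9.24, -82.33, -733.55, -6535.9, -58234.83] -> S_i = -9.24*8.91^i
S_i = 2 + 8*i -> [2, 10, 18, 26, 34]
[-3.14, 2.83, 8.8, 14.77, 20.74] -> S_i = -3.14 + 5.97*i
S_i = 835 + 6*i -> [835, 841, 847, 853, 859]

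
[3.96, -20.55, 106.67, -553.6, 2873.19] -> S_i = 3.96*(-5.19)^i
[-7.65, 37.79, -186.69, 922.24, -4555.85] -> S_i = -7.65*(-4.94)^i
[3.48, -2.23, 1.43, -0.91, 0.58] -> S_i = 3.48*(-0.64)^i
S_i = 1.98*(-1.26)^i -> [1.98, -2.49, 3.14, -3.96, 4.99]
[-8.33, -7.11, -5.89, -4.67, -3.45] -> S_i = -8.33 + 1.22*i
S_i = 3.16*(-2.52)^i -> [3.16, -7.96, 20.07, -50.57, 127.44]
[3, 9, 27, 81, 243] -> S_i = 3*3^i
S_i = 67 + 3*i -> [67, 70, 73, 76, 79]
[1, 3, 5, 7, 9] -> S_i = 1 + 2*i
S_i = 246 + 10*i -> [246, 256, 266, 276, 286]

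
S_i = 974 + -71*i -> [974, 903, 832, 761, 690]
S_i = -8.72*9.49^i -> [-8.72, -82.75, -785.32, -7452.73, -70726.36]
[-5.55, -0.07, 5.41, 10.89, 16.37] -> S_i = -5.55 + 5.48*i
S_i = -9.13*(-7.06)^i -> [-9.13, 64.46, -455.07, 3212.81, -22682.43]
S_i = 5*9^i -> [5, 45, 405, 3645, 32805]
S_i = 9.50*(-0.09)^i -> [9.5, -0.86, 0.08, -0.01, 0.0]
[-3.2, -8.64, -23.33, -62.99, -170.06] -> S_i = -3.20*2.70^i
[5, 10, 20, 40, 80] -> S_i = 5*2^i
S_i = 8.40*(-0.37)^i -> [8.4, -3.11, 1.15, -0.43, 0.16]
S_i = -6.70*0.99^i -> [-6.7, -6.63, -6.57, -6.5, -6.44]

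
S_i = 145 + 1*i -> [145, 146, 147, 148, 149]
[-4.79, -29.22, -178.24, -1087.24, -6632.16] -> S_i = -4.79*6.10^i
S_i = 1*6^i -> [1, 6, 36, 216, 1296]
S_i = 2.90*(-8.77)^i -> [2.9, -25.43, 223.05, -1956.13, 17155.22]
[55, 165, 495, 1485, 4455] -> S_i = 55*3^i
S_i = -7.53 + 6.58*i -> [-7.53, -0.95, 5.63, 12.21, 18.79]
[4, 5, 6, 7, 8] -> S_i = 4 + 1*i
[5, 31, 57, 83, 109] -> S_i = 5 + 26*i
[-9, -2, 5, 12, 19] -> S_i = -9 + 7*i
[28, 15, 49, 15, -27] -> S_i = Random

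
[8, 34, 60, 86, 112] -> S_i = 8 + 26*i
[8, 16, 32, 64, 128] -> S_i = 8*2^i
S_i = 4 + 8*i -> [4, 12, 20, 28, 36]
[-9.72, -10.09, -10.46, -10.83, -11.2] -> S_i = -9.72 + -0.37*i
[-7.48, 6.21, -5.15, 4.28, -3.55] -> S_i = -7.48*(-0.83)^i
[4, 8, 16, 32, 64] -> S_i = 4*2^i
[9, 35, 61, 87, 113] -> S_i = 9 + 26*i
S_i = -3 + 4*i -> [-3, 1, 5, 9, 13]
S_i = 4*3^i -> [4, 12, 36, 108, 324]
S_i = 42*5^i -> [42, 210, 1050, 5250, 26250]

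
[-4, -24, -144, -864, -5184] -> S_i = -4*6^i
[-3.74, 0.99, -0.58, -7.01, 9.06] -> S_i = Random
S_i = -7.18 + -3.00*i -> [-7.18, -10.18, -13.18, -16.18, -19.18]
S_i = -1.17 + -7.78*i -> [-1.17, -8.95, -16.73, -24.51, -32.29]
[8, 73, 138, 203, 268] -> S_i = 8 + 65*i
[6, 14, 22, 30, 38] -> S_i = 6 + 8*i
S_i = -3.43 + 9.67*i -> [-3.43, 6.24, 15.91, 25.58, 35.25]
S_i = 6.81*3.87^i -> [6.81, 26.35, 101.99, 394.71, 1527.53]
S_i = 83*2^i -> [83, 166, 332, 664, 1328]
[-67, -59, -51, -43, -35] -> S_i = -67 + 8*i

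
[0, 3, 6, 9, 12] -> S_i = 0 + 3*i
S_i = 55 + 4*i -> [55, 59, 63, 67, 71]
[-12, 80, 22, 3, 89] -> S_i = Random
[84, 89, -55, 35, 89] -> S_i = Random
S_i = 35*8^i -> [35, 280, 2240, 17920, 143360]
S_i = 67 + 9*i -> [67, 76, 85, 94, 103]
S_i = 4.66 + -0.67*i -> [4.66, 3.99, 3.32, 2.65, 1.98]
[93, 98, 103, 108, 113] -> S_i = 93 + 5*i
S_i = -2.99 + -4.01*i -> [-2.99, -7.0, -11.01, -15.02, -19.03]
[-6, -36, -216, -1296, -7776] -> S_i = -6*6^i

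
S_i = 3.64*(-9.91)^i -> [3.64, -36.07, 357.48, -3542.6, 35107.18]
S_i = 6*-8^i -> [6, -48, 384, -3072, 24576]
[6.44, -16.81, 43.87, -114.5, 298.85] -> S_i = 6.44*(-2.61)^i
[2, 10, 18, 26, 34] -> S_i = 2 + 8*i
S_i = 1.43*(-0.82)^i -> [1.43, -1.17, 0.96, -0.79, 0.65]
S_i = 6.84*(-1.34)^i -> [6.84, -9.17, 12.28, -16.46, 22.05]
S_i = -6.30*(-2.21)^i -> [-6.3, 13.92, -30.77, 68.0, -150.28]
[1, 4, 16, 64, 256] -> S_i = 1*4^i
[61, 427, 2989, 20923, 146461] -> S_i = 61*7^i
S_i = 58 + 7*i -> [58, 65, 72, 79, 86]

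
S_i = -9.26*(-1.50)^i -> [-9.26, 13.89, -20.84, 31.25, -46.88]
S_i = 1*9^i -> [1, 9, 81, 729, 6561]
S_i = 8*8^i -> [8, 64, 512, 4096, 32768]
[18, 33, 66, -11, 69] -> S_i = Random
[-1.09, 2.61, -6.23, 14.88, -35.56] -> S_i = -1.09*(-2.39)^i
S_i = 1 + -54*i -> [1, -53, -107, -161, -215]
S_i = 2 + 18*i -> [2, 20, 38, 56, 74]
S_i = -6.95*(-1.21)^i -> [-6.95, 8.41, -10.18, 12.31, -14.9]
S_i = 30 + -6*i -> [30, 24, 18, 12, 6]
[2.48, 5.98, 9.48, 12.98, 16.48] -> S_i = 2.48 + 3.50*i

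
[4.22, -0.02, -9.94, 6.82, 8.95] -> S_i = Random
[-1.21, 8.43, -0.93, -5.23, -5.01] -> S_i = Random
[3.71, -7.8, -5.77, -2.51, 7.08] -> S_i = Random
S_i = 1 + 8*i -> [1, 9, 17, 25, 33]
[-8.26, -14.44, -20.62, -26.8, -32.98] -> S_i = -8.26 + -6.18*i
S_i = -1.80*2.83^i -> [-1.8, -5.09, -14.42, -40.8, -115.46]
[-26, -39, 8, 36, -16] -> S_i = Random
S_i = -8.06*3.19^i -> [-8.06, -25.71, -82.02, -261.64, -834.64]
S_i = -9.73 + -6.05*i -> [-9.73, -15.78, -21.83, -27.88, -33.93]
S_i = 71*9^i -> [71, 639, 5751, 51759, 465831]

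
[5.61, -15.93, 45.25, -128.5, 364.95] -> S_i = 5.61*(-2.84)^i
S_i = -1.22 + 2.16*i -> [-1.22, 0.94, 3.1, 5.26, 7.42]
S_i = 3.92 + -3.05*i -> [3.92, 0.87, -2.18, -5.23, -8.28]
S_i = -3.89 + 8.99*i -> [-3.89, 5.1, 14.09, 23.08, 32.07]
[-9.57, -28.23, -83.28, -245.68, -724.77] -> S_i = -9.57*2.95^i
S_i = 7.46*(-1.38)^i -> [7.46, -10.29, 14.21, -19.61, 27.06]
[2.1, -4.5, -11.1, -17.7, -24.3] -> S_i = 2.10 + -6.60*i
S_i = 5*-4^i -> [5, -20, 80, -320, 1280]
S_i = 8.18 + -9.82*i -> [8.18, -1.64, -11.46, -21.28, -31.1]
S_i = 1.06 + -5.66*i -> [1.06, -4.6, -10.26, -15.92, -21.58]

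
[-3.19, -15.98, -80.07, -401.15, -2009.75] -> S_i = -3.19*5.01^i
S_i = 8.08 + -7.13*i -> [8.08, 0.95, -6.18, -13.31, -20.44]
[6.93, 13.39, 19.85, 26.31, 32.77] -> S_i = 6.93 + 6.46*i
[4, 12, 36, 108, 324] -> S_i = 4*3^i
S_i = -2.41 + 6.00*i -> [-2.41, 3.59, 9.59, 15.59, 21.59]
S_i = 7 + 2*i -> [7, 9, 11, 13, 15]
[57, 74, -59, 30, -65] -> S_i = Random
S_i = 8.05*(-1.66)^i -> [8.05, -13.36, 22.18, -36.82, 61.13]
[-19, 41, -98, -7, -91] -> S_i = Random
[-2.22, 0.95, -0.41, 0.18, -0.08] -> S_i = -2.22*(-0.43)^i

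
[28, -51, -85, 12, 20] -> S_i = Random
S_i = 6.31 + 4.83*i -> [6.31, 11.14, 15.97, 20.8, 25.63]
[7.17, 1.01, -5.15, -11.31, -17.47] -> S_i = 7.17 + -6.16*i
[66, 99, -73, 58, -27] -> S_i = Random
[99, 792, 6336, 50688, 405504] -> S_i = 99*8^i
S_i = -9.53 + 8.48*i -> [-9.53, -1.05, 7.43, 15.91, 24.39]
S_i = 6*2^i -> [6, 12, 24, 48, 96]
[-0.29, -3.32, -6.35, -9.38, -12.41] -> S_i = -0.29 + -3.03*i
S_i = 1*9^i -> [1, 9, 81, 729, 6561]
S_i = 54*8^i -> [54, 432, 3456, 27648, 221184]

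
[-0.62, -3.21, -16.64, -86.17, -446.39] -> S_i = -0.62*5.18^i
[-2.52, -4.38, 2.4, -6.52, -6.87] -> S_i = Random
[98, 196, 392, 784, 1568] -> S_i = 98*2^i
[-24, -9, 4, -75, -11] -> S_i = Random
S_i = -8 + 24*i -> [-8, 16, 40, 64, 88]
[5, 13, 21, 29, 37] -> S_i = 5 + 8*i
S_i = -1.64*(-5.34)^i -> [-1.64, 8.76, -46.77, 249.73, -1333.55]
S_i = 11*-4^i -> [11, -44, 176, -704, 2816]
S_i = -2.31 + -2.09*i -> [-2.31, -4.4, -6.49, -8.58, -10.67]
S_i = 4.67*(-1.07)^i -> [4.67, -5.0, 5.35, -5.72, 6.12]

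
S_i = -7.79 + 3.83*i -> [-7.79, -3.96, -0.13, 3.7, 7.53]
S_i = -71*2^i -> [-71, -142, -284, -568, -1136]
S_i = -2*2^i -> [-2, -4, -8, -16, -32]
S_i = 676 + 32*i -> [676, 708, 740, 772, 804]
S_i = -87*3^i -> [-87, -261, -783, -2349, -7047]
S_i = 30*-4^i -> [30, -120, 480, -1920, 7680]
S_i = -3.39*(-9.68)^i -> [-3.39, 32.82, -317.65, 3074.86, -29764.67]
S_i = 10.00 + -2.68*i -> [10.0, 7.32, 4.64, 1.96, -0.72]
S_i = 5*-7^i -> [5, -35, 245, -1715, 12005]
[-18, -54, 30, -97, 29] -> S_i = Random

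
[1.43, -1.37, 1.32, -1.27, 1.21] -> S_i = 1.43*(-0.96)^i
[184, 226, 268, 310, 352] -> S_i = 184 + 42*i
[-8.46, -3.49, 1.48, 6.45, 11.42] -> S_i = -8.46 + 4.97*i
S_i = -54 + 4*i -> [-54, -50, -46, -42, -38]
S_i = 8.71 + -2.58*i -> [8.71, 6.13, 3.55, 0.97, -1.61]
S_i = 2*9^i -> [2, 18, 162, 1458, 13122]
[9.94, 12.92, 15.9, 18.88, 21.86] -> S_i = 9.94 + 2.98*i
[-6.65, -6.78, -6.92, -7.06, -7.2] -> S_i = -6.65*1.02^i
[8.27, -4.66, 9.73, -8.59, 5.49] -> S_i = Random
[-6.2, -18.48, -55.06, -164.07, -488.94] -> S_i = -6.20*2.98^i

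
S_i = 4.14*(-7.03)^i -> [4.14, -29.1, 204.6, -1438.36, 10111.64]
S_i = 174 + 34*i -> [174, 208, 242, 276, 310]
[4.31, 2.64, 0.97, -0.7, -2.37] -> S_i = 4.31 + -1.67*i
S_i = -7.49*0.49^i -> [-7.49, -3.67, -1.8, -0.88, -0.43]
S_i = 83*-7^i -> [83, -581, 4067, -28469, 199283]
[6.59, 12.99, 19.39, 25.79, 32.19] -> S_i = 6.59 + 6.40*i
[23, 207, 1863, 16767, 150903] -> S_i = 23*9^i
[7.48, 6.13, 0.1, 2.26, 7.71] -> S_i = Random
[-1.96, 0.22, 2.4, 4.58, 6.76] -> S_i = -1.96 + 2.18*i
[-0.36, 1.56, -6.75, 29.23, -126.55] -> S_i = -0.36*(-4.33)^i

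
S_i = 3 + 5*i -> [3, 8, 13, 18, 23]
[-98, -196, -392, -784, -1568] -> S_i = -98*2^i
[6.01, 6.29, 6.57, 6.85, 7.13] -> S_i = 6.01 + 0.28*i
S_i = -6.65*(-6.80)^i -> [-6.65, 45.22, -307.5, 2090.97, -14218.62]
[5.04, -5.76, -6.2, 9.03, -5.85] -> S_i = Random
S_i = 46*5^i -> [46, 230, 1150, 5750, 28750]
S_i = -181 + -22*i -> [-181, -203, -225, -247, -269]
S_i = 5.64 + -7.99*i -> [5.64, -2.35, -10.34, -18.33, -26.32]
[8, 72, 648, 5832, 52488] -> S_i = 8*9^i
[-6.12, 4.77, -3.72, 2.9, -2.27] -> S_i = -6.12*(-0.78)^i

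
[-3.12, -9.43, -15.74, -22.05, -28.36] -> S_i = -3.12 + -6.31*i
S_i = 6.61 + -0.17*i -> [6.61, 6.44, 6.27, 6.1, 5.93]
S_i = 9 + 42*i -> [9, 51, 93, 135, 177]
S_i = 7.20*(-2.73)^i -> [7.2, -19.66, 53.66, -146.49, 399.93]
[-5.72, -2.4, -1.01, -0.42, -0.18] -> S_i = -5.72*0.42^i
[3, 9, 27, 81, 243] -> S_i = 3*3^i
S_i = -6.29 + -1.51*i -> [-6.29, -7.8, -9.31, -10.82, -12.33]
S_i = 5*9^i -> [5, 45, 405, 3645, 32805]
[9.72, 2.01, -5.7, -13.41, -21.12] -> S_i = 9.72 + -7.71*i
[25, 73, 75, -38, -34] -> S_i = Random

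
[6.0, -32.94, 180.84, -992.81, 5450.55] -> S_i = 6.00*(-5.49)^i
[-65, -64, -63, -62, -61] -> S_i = -65 + 1*i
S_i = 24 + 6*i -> [24, 30, 36, 42, 48]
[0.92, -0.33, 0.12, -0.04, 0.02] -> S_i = 0.92*(-0.36)^i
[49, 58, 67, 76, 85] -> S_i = 49 + 9*i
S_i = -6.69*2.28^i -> [-6.69, -15.25, -34.78, -79.29, -180.79]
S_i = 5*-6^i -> [5, -30, 180, -1080, 6480]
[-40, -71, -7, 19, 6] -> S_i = Random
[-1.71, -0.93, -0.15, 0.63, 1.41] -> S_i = -1.71 + 0.78*i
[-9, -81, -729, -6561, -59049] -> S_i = -9*9^i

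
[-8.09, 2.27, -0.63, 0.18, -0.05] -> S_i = -8.09*(-0.28)^i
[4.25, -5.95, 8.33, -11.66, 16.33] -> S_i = 4.25*(-1.40)^i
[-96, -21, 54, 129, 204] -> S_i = -96 + 75*i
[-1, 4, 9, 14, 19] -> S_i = -1 + 5*i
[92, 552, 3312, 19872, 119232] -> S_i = 92*6^i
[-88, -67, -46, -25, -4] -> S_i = -88 + 21*i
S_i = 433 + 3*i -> [433, 436, 439, 442, 445]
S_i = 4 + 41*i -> [4, 45, 86, 127, 168]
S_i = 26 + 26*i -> [26, 52, 78, 104, 130]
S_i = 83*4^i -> [83, 332, 1328, 5312, 21248]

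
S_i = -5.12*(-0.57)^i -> [-5.12, 2.92, -1.66, 0.95, -0.54]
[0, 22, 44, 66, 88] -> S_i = 0 + 22*i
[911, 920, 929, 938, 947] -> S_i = 911 + 9*i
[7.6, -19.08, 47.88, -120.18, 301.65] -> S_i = 7.60*(-2.51)^i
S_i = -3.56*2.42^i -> [-3.56, -8.62, -20.85, -50.45, -122.1]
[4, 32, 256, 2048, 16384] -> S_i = 4*8^i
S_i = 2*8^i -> [2, 16, 128, 1024, 8192]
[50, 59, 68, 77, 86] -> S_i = 50 + 9*i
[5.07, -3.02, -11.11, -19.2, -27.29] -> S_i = 5.07 + -8.09*i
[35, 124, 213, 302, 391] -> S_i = 35 + 89*i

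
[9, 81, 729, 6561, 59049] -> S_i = 9*9^i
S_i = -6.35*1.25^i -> [-6.35, -7.94, -9.92, -12.4, -15.5]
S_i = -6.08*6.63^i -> [-6.08, -40.31, -267.26, -1771.92, -11747.83]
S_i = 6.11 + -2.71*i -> [6.11, 3.4, 0.69, -2.02, -4.73]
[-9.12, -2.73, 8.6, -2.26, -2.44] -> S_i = Random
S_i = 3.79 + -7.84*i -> [3.79, -4.05, -11.89, -19.73, -27.57]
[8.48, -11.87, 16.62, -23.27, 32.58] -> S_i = 8.48*(-1.40)^i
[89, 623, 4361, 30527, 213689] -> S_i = 89*7^i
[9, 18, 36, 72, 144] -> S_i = 9*2^i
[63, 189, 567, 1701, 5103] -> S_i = 63*3^i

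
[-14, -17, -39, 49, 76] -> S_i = Random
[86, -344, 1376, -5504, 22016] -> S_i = 86*-4^i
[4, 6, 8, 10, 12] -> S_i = 4 + 2*i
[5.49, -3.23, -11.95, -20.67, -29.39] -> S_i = 5.49 + -8.72*i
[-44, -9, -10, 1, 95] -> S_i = Random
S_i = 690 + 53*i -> [690, 743, 796, 849, 902]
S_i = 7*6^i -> [7, 42, 252, 1512, 9072]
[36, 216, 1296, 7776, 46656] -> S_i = 36*6^i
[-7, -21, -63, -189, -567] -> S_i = -7*3^i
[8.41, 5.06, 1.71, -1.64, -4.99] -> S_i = 8.41 + -3.35*i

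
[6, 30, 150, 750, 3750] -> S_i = 6*5^i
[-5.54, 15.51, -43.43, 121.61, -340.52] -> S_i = -5.54*(-2.80)^i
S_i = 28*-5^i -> [28, -140, 700, -3500, 17500]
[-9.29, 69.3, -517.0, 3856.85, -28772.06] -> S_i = -9.29*(-7.46)^i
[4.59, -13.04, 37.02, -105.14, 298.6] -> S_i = 4.59*(-2.84)^i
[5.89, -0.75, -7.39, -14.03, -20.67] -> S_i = 5.89 + -6.64*i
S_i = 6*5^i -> [6, 30, 150, 750, 3750]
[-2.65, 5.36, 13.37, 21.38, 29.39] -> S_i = -2.65 + 8.01*i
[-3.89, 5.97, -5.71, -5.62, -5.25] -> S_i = Random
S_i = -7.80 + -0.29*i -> [-7.8, -8.09, -8.38, -8.67, -8.96]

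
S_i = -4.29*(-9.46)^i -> [-4.29, 40.58, -383.92, 3631.87, -34357.52]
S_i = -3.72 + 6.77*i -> [-3.72, 3.05, 9.82, 16.59, 23.36]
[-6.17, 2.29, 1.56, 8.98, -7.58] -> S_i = Random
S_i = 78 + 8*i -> [78, 86, 94, 102, 110]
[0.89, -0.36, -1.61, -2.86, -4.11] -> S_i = 0.89 + -1.25*i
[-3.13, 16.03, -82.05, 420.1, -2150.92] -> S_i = -3.13*(-5.12)^i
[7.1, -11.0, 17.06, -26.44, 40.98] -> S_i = 7.10*(-1.55)^i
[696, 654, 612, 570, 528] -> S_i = 696 + -42*i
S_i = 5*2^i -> [5, 10, 20, 40, 80]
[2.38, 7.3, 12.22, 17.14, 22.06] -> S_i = 2.38 + 4.92*i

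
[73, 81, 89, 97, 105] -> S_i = 73 + 8*i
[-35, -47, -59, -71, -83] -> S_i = -35 + -12*i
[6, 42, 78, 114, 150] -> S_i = 6 + 36*i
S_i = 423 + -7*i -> [423, 416, 409, 402, 395]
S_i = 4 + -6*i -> [4, -2, -8, -14, -20]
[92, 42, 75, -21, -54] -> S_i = Random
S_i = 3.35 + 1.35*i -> [3.35, 4.7, 6.05, 7.4, 8.75]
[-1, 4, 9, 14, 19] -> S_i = -1 + 5*i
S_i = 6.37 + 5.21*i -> [6.37, 11.58, 16.79, 22.0, 27.21]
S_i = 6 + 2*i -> [6, 8, 10, 12, 14]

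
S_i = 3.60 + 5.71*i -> [3.6, 9.31, 15.02, 20.73, 26.44]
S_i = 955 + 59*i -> [955, 1014, 1073, 1132, 1191]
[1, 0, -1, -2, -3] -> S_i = 1 + -1*i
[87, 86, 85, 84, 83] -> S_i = 87 + -1*i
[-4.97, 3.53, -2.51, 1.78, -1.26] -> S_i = -4.97*(-0.71)^i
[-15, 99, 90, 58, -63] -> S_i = Random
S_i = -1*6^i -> [-1, -6, -36, -216, -1296]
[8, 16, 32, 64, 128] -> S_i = 8*2^i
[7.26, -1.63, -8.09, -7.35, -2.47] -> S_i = Random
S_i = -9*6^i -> [-9, -54, -324, -1944, -11664]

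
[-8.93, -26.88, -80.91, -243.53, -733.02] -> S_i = -8.93*3.01^i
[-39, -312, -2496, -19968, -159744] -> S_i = -39*8^i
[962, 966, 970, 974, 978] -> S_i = 962 + 4*i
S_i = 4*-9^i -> [4, -36, 324, -2916, 26244]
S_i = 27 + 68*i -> [27, 95, 163, 231, 299]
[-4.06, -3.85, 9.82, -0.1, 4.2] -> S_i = Random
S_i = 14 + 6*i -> [14, 20, 26, 32, 38]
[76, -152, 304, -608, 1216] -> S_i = 76*-2^i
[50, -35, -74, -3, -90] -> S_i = Random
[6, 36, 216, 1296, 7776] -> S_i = 6*6^i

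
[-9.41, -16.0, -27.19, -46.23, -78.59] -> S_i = -9.41*1.70^i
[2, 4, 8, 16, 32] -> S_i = 2*2^i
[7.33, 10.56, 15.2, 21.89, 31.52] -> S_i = 7.33*1.44^i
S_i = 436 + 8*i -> [436, 444, 452, 460, 468]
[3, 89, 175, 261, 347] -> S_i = 3 + 86*i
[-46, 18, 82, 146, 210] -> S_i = -46 + 64*i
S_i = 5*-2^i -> [5, -10, 20, -40, 80]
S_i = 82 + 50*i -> [82, 132, 182, 232, 282]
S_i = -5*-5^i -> [-5, 25, -125, 625, -3125]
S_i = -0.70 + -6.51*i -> [-0.7, -7.21, -13.72, -20.23, -26.74]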